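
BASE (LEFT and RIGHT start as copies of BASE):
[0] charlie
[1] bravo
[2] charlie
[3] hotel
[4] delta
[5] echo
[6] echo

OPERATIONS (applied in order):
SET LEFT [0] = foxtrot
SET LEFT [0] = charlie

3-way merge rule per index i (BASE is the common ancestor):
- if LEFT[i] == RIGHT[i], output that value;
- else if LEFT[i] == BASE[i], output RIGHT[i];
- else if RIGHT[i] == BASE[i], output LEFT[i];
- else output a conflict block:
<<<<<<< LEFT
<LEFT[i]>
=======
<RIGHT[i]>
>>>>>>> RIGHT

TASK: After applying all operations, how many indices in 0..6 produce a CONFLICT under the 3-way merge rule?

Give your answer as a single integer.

Answer: 0

Derivation:
Final LEFT:  [charlie, bravo, charlie, hotel, delta, echo, echo]
Final RIGHT: [charlie, bravo, charlie, hotel, delta, echo, echo]
i=0: L=charlie R=charlie -> agree -> charlie
i=1: L=bravo R=bravo -> agree -> bravo
i=2: L=charlie R=charlie -> agree -> charlie
i=3: L=hotel R=hotel -> agree -> hotel
i=4: L=delta R=delta -> agree -> delta
i=5: L=echo R=echo -> agree -> echo
i=6: L=echo R=echo -> agree -> echo
Conflict count: 0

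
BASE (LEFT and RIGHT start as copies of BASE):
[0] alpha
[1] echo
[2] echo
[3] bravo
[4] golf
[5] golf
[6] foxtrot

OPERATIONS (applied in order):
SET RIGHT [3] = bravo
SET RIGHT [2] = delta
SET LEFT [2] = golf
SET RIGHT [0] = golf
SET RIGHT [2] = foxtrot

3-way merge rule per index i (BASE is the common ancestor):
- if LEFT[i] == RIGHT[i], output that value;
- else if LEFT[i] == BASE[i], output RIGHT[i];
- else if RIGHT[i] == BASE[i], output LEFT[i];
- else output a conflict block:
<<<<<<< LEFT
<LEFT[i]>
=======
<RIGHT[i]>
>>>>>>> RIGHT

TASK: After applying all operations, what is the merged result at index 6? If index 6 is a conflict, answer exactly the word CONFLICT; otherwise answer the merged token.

Final LEFT:  [alpha, echo, golf, bravo, golf, golf, foxtrot]
Final RIGHT: [golf, echo, foxtrot, bravo, golf, golf, foxtrot]
i=0: L=alpha=BASE, R=golf -> take RIGHT -> golf
i=1: L=echo R=echo -> agree -> echo
i=2: BASE=echo L=golf R=foxtrot all differ -> CONFLICT
i=3: L=bravo R=bravo -> agree -> bravo
i=4: L=golf R=golf -> agree -> golf
i=5: L=golf R=golf -> agree -> golf
i=6: L=foxtrot R=foxtrot -> agree -> foxtrot
Index 6 -> foxtrot

Answer: foxtrot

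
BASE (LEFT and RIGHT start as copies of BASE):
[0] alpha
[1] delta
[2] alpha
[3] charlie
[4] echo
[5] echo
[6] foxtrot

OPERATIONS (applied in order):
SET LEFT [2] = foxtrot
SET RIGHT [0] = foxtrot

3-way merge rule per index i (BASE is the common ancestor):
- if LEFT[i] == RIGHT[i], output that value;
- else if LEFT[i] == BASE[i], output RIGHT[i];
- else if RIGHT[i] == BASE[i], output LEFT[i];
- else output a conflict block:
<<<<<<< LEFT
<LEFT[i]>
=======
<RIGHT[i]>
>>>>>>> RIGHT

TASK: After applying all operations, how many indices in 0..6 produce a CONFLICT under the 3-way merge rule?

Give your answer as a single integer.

Answer: 0

Derivation:
Final LEFT:  [alpha, delta, foxtrot, charlie, echo, echo, foxtrot]
Final RIGHT: [foxtrot, delta, alpha, charlie, echo, echo, foxtrot]
i=0: L=alpha=BASE, R=foxtrot -> take RIGHT -> foxtrot
i=1: L=delta R=delta -> agree -> delta
i=2: L=foxtrot, R=alpha=BASE -> take LEFT -> foxtrot
i=3: L=charlie R=charlie -> agree -> charlie
i=4: L=echo R=echo -> agree -> echo
i=5: L=echo R=echo -> agree -> echo
i=6: L=foxtrot R=foxtrot -> agree -> foxtrot
Conflict count: 0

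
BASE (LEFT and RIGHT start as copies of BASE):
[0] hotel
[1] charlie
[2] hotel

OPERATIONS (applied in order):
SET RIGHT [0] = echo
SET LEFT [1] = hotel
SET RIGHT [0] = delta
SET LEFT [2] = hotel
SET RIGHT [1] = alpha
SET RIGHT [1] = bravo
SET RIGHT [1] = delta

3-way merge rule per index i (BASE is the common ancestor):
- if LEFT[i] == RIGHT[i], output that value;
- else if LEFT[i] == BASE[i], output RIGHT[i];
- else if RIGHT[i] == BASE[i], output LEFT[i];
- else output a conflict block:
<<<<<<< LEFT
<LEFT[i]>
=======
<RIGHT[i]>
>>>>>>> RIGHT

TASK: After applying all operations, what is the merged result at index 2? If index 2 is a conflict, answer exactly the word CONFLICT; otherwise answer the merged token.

Final LEFT:  [hotel, hotel, hotel]
Final RIGHT: [delta, delta, hotel]
i=0: L=hotel=BASE, R=delta -> take RIGHT -> delta
i=1: BASE=charlie L=hotel R=delta all differ -> CONFLICT
i=2: L=hotel R=hotel -> agree -> hotel
Index 2 -> hotel

Answer: hotel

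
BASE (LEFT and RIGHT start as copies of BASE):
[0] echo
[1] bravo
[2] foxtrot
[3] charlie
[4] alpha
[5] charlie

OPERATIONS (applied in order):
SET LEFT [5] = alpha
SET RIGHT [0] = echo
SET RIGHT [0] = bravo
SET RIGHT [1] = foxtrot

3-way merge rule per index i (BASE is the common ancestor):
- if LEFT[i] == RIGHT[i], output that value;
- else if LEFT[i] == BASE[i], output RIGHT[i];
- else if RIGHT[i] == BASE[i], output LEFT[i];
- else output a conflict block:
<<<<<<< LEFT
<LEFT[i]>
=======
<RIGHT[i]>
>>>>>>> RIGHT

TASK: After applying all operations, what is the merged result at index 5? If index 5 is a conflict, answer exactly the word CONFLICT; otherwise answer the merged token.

Final LEFT:  [echo, bravo, foxtrot, charlie, alpha, alpha]
Final RIGHT: [bravo, foxtrot, foxtrot, charlie, alpha, charlie]
i=0: L=echo=BASE, R=bravo -> take RIGHT -> bravo
i=1: L=bravo=BASE, R=foxtrot -> take RIGHT -> foxtrot
i=2: L=foxtrot R=foxtrot -> agree -> foxtrot
i=3: L=charlie R=charlie -> agree -> charlie
i=4: L=alpha R=alpha -> agree -> alpha
i=5: L=alpha, R=charlie=BASE -> take LEFT -> alpha
Index 5 -> alpha

Answer: alpha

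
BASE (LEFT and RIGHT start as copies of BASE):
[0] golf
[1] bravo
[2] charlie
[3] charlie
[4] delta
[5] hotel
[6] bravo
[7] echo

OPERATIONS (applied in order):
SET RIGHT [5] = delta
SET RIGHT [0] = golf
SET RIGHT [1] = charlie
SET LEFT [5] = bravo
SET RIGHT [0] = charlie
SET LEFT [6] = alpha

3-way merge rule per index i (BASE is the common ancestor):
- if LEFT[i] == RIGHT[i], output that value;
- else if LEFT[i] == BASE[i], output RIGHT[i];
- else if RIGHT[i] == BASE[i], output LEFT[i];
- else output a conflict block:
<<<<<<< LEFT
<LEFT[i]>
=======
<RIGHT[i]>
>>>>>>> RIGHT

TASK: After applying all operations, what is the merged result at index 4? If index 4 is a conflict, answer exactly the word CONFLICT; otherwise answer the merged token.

Answer: delta

Derivation:
Final LEFT:  [golf, bravo, charlie, charlie, delta, bravo, alpha, echo]
Final RIGHT: [charlie, charlie, charlie, charlie, delta, delta, bravo, echo]
i=0: L=golf=BASE, R=charlie -> take RIGHT -> charlie
i=1: L=bravo=BASE, R=charlie -> take RIGHT -> charlie
i=2: L=charlie R=charlie -> agree -> charlie
i=3: L=charlie R=charlie -> agree -> charlie
i=4: L=delta R=delta -> agree -> delta
i=5: BASE=hotel L=bravo R=delta all differ -> CONFLICT
i=6: L=alpha, R=bravo=BASE -> take LEFT -> alpha
i=7: L=echo R=echo -> agree -> echo
Index 4 -> delta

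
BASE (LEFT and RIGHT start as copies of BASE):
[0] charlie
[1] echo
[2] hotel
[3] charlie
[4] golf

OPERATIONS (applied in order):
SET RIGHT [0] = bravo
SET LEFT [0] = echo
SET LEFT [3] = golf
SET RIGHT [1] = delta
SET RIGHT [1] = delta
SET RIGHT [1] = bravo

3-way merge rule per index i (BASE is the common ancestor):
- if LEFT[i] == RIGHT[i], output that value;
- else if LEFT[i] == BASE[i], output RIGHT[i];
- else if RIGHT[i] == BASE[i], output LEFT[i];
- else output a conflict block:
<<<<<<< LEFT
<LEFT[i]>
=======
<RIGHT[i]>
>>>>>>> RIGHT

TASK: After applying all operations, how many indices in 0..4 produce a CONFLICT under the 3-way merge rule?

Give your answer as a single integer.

Answer: 1

Derivation:
Final LEFT:  [echo, echo, hotel, golf, golf]
Final RIGHT: [bravo, bravo, hotel, charlie, golf]
i=0: BASE=charlie L=echo R=bravo all differ -> CONFLICT
i=1: L=echo=BASE, R=bravo -> take RIGHT -> bravo
i=2: L=hotel R=hotel -> agree -> hotel
i=3: L=golf, R=charlie=BASE -> take LEFT -> golf
i=4: L=golf R=golf -> agree -> golf
Conflict count: 1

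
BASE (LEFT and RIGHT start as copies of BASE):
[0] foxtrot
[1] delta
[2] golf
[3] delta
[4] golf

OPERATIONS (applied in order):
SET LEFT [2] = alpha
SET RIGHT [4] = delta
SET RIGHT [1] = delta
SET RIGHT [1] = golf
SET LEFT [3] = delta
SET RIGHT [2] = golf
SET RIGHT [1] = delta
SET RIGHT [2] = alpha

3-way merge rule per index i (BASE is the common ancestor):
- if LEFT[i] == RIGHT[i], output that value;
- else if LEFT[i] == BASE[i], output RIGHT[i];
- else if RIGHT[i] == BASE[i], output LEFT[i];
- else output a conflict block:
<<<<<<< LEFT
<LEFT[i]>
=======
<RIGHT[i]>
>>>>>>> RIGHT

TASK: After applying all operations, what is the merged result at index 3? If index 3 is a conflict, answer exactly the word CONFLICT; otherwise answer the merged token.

Final LEFT:  [foxtrot, delta, alpha, delta, golf]
Final RIGHT: [foxtrot, delta, alpha, delta, delta]
i=0: L=foxtrot R=foxtrot -> agree -> foxtrot
i=1: L=delta R=delta -> agree -> delta
i=2: L=alpha R=alpha -> agree -> alpha
i=3: L=delta R=delta -> agree -> delta
i=4: L=golf=BASE, R=delta -> take RIGHT -> delta
Index 3 -> delta

Answer: delta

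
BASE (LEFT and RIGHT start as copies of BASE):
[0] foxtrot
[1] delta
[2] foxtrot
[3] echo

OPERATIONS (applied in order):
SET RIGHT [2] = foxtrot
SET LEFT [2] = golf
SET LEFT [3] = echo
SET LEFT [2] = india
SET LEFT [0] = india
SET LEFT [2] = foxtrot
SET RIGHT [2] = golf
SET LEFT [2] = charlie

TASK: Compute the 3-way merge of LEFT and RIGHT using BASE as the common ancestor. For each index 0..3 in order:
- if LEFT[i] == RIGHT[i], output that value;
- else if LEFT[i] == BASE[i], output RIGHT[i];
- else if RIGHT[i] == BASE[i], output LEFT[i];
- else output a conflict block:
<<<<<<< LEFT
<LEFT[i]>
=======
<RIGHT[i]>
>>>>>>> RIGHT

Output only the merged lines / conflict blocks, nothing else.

Final LEFT:  [india, delta, charlie, echo]
Final RIGHT: [foxtrot, delta, golf, echo]
i=0: L=india, R=foxtrot=BASE -> take LEFT -> india
i=1: L=delta R=delta -> agree -> delta
i=2: BASE=foxtrot L=charlie R=golf all differ -> CONFLICT
i=3: L=echo R=echo -> agree -> echo

Answer: india
delta
<<<<<<< LEFT
charlie
=======
golf
>>>>>>> RIGHT
echo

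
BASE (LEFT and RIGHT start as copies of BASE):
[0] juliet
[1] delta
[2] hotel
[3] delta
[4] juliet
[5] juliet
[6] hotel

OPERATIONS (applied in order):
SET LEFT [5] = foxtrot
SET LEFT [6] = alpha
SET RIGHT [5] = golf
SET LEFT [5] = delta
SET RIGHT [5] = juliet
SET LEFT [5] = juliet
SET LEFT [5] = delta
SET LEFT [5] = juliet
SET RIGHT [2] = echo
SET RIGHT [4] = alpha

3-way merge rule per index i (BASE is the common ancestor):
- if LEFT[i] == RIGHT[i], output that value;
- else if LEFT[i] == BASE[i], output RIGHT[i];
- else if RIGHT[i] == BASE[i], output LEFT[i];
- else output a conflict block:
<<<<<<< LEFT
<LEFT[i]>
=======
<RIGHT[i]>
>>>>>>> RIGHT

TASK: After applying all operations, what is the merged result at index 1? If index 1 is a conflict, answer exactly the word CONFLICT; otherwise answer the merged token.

Final LEFT:  [juliet, delta, hotel, delta, juliet, juliet, alpha]
Final RIGHT: [juliet, delta, echo, delta, alpha, juliet, hotel]
i=0: L=juliet R=juliet -> agree -> juliet
i=1: L=delta R=delta -> agree -> delta
i=2: L=hotel=BASE, R=echo -> take RIGHT -> echo
i=3: L=delta R=delta -> agree -> delta
i=4: L=juliet=BASE, R=alpha -> take RIGHT -> alpha
i=5: L=juliet R=juliet -> agree -> juliet
i=6: L=alpha, R=hotel=BASE -> take LEFT -> alpha
Index 1 -> delta

Answer: delta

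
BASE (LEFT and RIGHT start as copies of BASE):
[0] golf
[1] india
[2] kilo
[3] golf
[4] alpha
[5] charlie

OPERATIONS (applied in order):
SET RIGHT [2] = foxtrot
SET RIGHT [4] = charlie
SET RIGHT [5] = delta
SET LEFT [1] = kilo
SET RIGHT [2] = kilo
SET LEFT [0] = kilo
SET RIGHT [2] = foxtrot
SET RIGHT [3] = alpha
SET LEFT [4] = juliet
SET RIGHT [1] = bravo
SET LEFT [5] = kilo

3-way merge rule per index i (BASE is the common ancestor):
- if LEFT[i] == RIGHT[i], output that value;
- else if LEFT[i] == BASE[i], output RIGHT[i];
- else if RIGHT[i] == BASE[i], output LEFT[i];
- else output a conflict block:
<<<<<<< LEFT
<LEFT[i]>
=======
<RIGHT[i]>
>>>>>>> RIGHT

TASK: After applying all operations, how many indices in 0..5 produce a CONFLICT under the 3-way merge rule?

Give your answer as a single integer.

Final LEFT:  [kilo, kilo, kilo, golf, juliet, kilo]
Final RIGHT: [golf, bravo, foxtrot, alpha, charlie, delta]
i=0: L=kilo, R=golf=BASE -> take LEFT -> kilo
i=1: BASE=india L=kilo R=bravo all differ -> CONFLICT
i=2: L=kilo=BASE, R=foxtrot -> take RIGHT -> foxtrot
i=3: L=golf=BASE, R=alpha -> take RIGHT -> alpha
i=4: BASE=alpha L=juliet R=charlie all differ -> CONFLICT
i=5: BASE=charlie L=kilo R=delta all differ -> CONFLICT
Conflict count: 3

Answer: 3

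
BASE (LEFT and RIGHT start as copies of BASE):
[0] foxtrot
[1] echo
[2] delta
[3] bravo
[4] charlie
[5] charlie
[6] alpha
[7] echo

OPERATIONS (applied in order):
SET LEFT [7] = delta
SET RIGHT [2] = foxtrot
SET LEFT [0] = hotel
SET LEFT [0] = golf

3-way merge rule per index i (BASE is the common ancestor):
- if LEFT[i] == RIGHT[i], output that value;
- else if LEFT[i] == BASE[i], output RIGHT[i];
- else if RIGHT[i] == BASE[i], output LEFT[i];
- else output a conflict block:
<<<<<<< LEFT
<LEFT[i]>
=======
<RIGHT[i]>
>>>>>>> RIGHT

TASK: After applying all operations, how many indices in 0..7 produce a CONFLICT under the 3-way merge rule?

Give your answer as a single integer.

Answer: 0

Derivation:
Final LEFT:  [golf, echo, delta, bravo, charlie, charlie, alpha, delta]
Final RIGHT: [foxtrot, echo, foxtrot, bravo, charlie, charlie, alpha, echo]
i=0: L=golf, R=foxtrot=BASE -> take LEFT -> golf
i=1: L=echo R=echo -> agree -> echo
i=2: L=delta=BASE, R=foxtrot -> take RIGHT -> foxtrot
i=3: L=bravo R=bravo -> agree -> bravo
i=4: L=charlie R=charlie -> agree -> charlie
i=5: L=charlie R=charlie -> agree -> charlie
i=6: L=alpha R=alpha -> agree -> alpha
i=7: L=delta, R=echo=BASE -> take LEFT -> delta
Conflict count: 0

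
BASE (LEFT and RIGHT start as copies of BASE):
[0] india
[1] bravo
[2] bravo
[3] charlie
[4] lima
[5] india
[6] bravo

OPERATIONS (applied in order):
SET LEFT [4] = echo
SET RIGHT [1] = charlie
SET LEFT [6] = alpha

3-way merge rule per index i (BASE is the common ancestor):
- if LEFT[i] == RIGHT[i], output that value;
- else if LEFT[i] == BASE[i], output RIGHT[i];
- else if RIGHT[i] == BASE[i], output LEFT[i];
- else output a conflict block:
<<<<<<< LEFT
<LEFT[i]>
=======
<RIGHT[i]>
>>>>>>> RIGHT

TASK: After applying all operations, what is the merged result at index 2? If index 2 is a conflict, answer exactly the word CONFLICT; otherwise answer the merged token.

Answer: bravo

Derivation:
Final LEFT:  [india, bravo, bravo, charlie, echo, india, alpha]
Final RIGHT: [india, charlie, bravo, charlie, lima, india, bravo]
i=0: L=india R=india -> agree -> india
i=1: L=bravo=BASE, R=charlie -> take RIGHT -> charlie
i=2: L=bravo R=bravo -> agree -> bravo
i=3: L=charlie R=charlie -> agree -> charlie
i=4: L=echo, R=lima=BASE -> take LEFT -> echo
i=5: L=india R=india -> agree -> india
i=6: L=alpha, R=bravo=BASE -> take LEFT -> alpha
Index 2 -> bravo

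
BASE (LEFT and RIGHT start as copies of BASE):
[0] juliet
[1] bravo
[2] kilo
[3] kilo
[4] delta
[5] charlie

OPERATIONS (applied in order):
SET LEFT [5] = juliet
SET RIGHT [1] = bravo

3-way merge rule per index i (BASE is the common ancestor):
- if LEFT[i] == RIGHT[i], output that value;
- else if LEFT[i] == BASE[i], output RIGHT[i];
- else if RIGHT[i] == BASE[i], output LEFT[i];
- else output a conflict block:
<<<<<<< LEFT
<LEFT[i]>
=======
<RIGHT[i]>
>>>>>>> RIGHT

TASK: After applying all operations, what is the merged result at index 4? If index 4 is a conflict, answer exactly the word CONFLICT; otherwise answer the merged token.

Final LEFT:  [juliet, bravo, kilo, kilo, delta, juliet]
Final RIGHT: [juliet, bravo, kilo, kilo, delta, charlie]
i=0: L=juliet R=juliet -> agree -> juliet
i=1: L=bravo R=bravo -> agree -> bravo
i=2: L=kilo R=kilo -> agree -> kilo
i=3: L=kilo R=kilo -> agree -> kilo
i=4: L=delta R=delta -> agree -> delta
i=5: L=juliet, R=charlie=BASE -> take LEFT -> juliet
Index 4 -> delta

Answer: delta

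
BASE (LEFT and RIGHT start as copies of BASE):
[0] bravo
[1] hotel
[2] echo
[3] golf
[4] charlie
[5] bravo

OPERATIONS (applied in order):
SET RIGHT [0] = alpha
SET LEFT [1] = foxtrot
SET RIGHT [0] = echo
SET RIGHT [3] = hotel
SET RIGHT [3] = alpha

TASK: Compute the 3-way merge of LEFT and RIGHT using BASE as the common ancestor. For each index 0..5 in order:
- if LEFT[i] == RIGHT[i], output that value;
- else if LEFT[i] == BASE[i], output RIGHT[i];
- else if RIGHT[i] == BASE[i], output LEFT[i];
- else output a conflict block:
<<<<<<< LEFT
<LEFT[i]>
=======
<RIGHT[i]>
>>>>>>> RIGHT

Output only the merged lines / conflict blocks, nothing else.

Answer: echo
foxtrot
echo
alpha
charlie
bravo

Derivation:
Final LEFT:  [bravo, foxtrot, echo, golf, charlie, bravo]
Final RIGHT: [echo, hotel, echo, alpha, charlie, bravo]
i=0: L=bravo=BASE, R=echo -> take RIGHT -> echo
i=1: L=foxtrot, R=hotel=BASE -> take LEFT -> foxtrot
i=2: L=echo R=echo -> agree -> echo
i=3: L=golf=BASE, R=alpha -> take RIGHT -> alpha
i=4: L=charlie R=charlie -> agree -> charlie
i=5: L=bravo R=bravo -> agree -> bravo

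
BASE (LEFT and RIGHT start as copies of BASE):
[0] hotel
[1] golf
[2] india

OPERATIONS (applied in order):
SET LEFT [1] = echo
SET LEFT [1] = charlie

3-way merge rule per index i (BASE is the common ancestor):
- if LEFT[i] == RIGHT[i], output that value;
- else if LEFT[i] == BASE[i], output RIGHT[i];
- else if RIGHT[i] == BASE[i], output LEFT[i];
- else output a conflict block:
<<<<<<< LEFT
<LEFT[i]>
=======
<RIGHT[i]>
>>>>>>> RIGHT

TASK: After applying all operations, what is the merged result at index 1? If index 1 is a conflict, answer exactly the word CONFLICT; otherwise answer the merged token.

Final LEFT:  [hotel, charlie, india]
Final RIGHT: [hotel, golf, india]
i=0: L=hotel R=hotel -> agree -> hotel
i=1: L=charlie, R=golf=BASE -> take LEFT -> charlie
i=2: L=india R=india -> agree -> india
Index 1 -> charlie

Answer: charlie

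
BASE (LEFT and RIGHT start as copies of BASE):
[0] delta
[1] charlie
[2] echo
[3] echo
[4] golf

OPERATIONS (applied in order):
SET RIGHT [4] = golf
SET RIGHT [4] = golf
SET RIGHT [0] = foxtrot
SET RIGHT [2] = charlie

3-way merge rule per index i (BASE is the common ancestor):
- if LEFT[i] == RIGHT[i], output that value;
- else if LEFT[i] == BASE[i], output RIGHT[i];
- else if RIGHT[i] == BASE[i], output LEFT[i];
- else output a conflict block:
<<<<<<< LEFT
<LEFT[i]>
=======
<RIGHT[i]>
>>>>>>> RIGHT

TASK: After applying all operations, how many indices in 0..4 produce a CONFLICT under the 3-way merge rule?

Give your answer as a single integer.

Answer: 0

Derivation:
Final LEFT:  [delta, charlie, echo, echo, golf]
Final RIGHT: [foxtrot, charlie, charlie, echo, golf]
i=0: L=delta=BASE, R=foxtrot -> take RIGHT -> foxtrot
i=1: L=charlie R=charlie -> agree -> charlie
i=2: L=echo=BASE, R=charlie -> take RIGHT -> charlie
i=3: L=echo R=echo -> agree -> echo
i=4: L=golf R=golf -> agree -> golf
Conflict count: 0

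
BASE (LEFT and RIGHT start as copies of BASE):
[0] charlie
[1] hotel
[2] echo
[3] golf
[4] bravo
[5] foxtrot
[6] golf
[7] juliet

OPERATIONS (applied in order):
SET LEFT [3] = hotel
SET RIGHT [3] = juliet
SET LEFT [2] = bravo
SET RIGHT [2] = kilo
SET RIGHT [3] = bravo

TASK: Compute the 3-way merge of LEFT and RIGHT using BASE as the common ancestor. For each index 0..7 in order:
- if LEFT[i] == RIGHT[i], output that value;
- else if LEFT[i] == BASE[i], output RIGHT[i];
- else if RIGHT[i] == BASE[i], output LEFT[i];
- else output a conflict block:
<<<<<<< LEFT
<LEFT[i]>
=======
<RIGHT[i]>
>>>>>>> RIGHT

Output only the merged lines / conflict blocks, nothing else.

Answer: charlie
hotel
<<<<<<< LEFT
bravo
=======
kilo
>>>>>>> RIGHT
<<<<<<< LEFT
hotel
=======
bravo
>>>>>>> RIGHT
bravo
foxtrot
golf
juliet

Derivation:
Final LEFT:  [charlie, hotel, bravo, hotel, bravo, foxtrot, golf, juliet]
Final RIGHT: [charlie, hotel, kilo, bravo, bravo, foxtrot, golf, juliet]
i=0: L=charlie R=charlie -> agree -> charlie
i=1: L=hotel R=hotel -> agree -> hotel
i=2: BASE=echo L=bravo R=kilo all differ -> CONFLICT
i=3: BASE=golf L=hotel R=bravo all differ -> CONFLICT
i=4: L=bravo R=bravo -> agree -> bravo
i=5: L=foxtrot R=foxtrot -> agree -> foxtrot
i=6: L=golf R=golf -> agree -> golf
i=7: L=juliet R=juliet -> agree -> juliet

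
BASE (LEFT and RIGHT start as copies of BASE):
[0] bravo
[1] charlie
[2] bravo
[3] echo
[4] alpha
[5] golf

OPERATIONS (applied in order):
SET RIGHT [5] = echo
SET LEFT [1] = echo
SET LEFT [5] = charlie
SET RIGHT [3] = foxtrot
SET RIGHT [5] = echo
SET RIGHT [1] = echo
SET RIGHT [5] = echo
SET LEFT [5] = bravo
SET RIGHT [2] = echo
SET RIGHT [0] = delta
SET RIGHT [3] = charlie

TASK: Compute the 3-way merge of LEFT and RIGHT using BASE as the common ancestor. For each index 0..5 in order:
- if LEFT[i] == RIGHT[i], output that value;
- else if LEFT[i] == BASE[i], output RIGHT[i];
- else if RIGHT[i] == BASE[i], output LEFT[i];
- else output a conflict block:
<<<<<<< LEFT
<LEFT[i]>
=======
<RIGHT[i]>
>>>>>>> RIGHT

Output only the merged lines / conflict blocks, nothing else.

Answer: delta
echo
echo
charlie
alpha
<<<<<<< LEFT
bravo
=======
echo
>>>>>>> RIGHT

Derivation:
Final LEFT:  [bravo, echo, bravo, echo, alpha, bravo]
Final RIGHT: [delta, echo, echo, charlie, alpha, echo]
i=0: L=bravo=BASE, R=delta -> take RIGHT -> delta
i=1: L=echo R=echo -> agree -> echo
i=2: L=bravo=BASE, R=echo -> take RIGHT -> echo
i=3: L=echo=BASE, R=charlie -> take RIGHT -> charlie
i=4: L=alpha R=alpha -> agree -> alpha
i=5: BASE=golf L=bravo R=echo all differ -> CONFLICT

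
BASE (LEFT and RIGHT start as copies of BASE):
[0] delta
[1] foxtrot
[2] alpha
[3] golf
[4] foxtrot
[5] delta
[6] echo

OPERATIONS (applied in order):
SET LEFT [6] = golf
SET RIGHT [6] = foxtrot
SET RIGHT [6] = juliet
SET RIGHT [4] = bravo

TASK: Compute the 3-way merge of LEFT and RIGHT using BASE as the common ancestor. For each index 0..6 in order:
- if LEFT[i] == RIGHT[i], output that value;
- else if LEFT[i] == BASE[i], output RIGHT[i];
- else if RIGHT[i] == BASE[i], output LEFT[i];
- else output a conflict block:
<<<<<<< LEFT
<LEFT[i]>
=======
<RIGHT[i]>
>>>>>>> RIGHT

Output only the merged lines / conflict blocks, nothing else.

Answer: delta
foxtrot
alpha
golf
bravo
delta
<<<<<<< LEFT
golf
=======
juliet
>>>>>>> RIGHT

Derivation:
Final LEFT:  [delta, foxtrot, alpha, golf, foxtrot, delta, golf]
Final RIGHT: [delta, foxtrot, alpha, golf, bravo, delta, juliet]
i=0: L=delta R=delta -> agree -> delta
i=1: L=foxtrot R=foxtrot -> agree -> foxtrot
i=2: L=alpha R=alpha -> agree -> alpha
i=3: L=golf R=golf -> agree -> golf
i=4: L=foxtrot=BASE, R=bravo -> take RIGHT -> bravo
i=5: L=delta R=delta -> agree -> delta
i=6: BASE=echo L=golf R=juliet all differ -> CONFLICT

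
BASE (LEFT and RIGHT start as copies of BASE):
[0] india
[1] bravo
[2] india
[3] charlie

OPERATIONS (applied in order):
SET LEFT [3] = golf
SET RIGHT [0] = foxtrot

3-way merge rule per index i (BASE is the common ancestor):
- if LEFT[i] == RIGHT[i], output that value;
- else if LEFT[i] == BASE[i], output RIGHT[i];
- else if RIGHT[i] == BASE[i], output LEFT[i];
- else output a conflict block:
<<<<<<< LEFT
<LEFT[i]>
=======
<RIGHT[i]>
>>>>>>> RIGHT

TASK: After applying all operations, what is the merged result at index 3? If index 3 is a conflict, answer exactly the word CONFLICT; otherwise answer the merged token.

Answer: golf

Derivation:
Final LEFT:  [india, bravo, india, golf]
Final RIGHT: [foxtrot, bravo, india, charlie]
i=0: L=india=BASE, R=foxtrot -> take RIGHT -> foxtrot
i=1: L=bravo R=bravo -> agree -> bravo
i=2: L=india R=india -> agree -> india
i=3: L=golf, R=charlie=BASE -> take LEFT -> golf
Index 3 -> golf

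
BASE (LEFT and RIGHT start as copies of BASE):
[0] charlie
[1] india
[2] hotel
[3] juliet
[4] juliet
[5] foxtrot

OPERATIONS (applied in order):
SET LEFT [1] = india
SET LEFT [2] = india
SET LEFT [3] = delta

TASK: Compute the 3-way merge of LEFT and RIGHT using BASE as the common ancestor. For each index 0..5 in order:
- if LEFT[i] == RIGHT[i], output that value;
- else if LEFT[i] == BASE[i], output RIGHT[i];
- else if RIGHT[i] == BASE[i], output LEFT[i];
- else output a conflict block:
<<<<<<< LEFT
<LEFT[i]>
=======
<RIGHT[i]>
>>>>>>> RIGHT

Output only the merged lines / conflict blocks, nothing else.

Answer: charlie
india
india
delta
juliet
foxtrot

Derivation:
Final LEFT:  [charlie, india, india, delta, juliet, foxtrot]
Final RIGHT: [charlie, india, hotel, juliet, juliet, foxtrot]
i=0: L=charlie R=charlie -> agree -> charlie
i=1: L=india R=india -> agree -> india
i=2: L=india, R=hotel=BASE -> take LEFT -> india
i=3: L=delta, R=juliet=BASE -> take LEFT -> delta
i=4: L=juliet R=juliet -> agree -> juliet
i=5: L=foxtrot R=foxtrot -> agree -> foxtrot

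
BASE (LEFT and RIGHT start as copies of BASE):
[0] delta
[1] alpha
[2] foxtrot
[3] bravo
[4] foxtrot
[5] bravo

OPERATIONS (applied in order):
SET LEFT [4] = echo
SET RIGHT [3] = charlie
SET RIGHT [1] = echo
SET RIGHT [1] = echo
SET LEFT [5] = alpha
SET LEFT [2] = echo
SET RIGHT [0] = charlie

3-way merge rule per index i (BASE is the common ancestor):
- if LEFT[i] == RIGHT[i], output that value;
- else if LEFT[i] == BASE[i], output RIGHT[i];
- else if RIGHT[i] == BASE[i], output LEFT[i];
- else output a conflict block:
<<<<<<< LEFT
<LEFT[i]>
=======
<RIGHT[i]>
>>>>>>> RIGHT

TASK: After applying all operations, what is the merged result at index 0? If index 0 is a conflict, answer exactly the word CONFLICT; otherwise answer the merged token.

Final LEFT:  [delta, alpha, echo, bravo, echo, alpha]
Final RIGHT: [charlie, echo, foxtrot, charlie, foxtrot, bravo]
i=0: L=delta=BASE, R=charlie -> take RIGHT -> charlie
i=1: L=alpha=BASE, R=echo -> take RIGHT -> echo
i=2: L=echo, R=foxtrot=BASE -> take LEFT -> echo
i=3: L=bravo=BASE, R=charlie -> take RIGHT -> charlie
i=4: L=echo, R=foxtrot=BASE -> take LEFT -> echo
i=5: L=alpha, R=bravo=BASE -> take LEFT -> alpha
Index 0 -> charlie

Answer: charlie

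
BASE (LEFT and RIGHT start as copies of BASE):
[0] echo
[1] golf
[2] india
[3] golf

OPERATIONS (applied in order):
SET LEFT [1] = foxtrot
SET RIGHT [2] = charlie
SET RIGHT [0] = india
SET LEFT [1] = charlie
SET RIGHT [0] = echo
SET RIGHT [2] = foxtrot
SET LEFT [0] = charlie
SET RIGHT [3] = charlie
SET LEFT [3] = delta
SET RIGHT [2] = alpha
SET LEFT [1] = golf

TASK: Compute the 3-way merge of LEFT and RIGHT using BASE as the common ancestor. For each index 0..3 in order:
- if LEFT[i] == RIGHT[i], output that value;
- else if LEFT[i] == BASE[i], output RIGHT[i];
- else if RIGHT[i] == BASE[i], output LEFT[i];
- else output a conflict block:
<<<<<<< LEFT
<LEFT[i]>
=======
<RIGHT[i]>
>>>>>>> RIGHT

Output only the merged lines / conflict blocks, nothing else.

Answer: charlie
golf
alpha
<<<<<<< LEFT
delta
=======
charlie
>>>>>>> RIGHT

Derivation:
Final LEFT:  [charlie, golf, india, delta]
Final RIGHT: [echo, golf, alpha, charlie]
i=0: L=charlie, R=echo=BASE -> take LEFT -> charlie
i=1: L=golf R=golf -> agree -> golf
i=2: L=india=BASE, R=alpha -> take RIGHT -> alpha
i=3: BASE=golf L=delta R=charlie all differ -> CONFLICT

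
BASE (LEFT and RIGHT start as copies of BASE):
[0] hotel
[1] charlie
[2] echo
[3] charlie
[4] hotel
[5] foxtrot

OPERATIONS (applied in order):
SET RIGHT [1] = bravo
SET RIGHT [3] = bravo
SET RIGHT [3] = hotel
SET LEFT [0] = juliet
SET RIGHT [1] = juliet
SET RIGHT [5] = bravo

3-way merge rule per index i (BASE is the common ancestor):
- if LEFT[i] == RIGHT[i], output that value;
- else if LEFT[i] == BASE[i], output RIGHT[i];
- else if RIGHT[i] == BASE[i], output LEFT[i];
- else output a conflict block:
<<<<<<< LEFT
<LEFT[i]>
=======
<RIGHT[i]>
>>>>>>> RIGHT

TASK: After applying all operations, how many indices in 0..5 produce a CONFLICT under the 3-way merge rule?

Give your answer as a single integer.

Final LEFT:  [juliet, charlie, echo, charlie, hotel, foxtrot]
Final RIGHT: [hotel, juliet, echo, hotel, hotel, bravo]
i=0: L=juliet, R=hotel=BASE -> take LEFT -> juliet
i=1: L=charlie=BASE, R=juliet -> take RIGHT -> juliet
i=2: L=echo R=echo -> agree -> echo
i=3: L=charlie=BASE, R=hotel -> take RIGHT -> hotel
i=4: L=hotel R=hotel -> agree -> hotel
i=5: L=foxtrot=BASE, R=bravo -> take RIGHT -> bravo
Conflict count: 0

Answer: 0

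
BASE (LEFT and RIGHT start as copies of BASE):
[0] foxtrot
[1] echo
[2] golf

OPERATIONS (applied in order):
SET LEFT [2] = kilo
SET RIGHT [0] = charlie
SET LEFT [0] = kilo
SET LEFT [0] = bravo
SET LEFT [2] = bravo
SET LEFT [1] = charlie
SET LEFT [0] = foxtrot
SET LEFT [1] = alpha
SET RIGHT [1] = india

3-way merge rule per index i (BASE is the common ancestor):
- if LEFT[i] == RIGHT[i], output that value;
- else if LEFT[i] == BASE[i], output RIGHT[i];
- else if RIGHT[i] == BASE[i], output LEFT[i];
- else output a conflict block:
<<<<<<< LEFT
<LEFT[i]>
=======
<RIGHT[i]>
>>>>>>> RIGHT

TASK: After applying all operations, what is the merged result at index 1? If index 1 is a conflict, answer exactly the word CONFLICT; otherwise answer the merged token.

Answer: CONFLICT

Derivation:
Final LEFT:  [foxtrot, alpha, bravo]
Final RIGHT: [charlie, india, golf]
i=0: L=foxtrot=BASE, R=charlie -> take RIGHT -> charlie
i=1: BASE=echo L=alpha R=india all differ -> CONFLICT
i=2: L=bravo, R=golf=BASE -> take LEFT -> bravo
Index 1 -> CONFLICT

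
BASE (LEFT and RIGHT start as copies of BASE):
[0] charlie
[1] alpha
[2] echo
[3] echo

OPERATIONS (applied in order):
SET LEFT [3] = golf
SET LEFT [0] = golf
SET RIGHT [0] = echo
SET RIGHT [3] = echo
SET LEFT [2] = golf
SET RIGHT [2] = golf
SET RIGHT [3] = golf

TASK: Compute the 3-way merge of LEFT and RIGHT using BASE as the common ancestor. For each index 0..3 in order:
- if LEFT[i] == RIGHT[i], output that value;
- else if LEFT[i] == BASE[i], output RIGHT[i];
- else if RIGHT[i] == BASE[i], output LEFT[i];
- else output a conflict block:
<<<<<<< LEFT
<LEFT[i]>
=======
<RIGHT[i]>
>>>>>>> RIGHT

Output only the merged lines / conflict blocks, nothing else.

Answer: <<<<<<< LEFT
golf
=======
echo
>>>>>>> RIGHT
alpha
golf
golf

Derivation:
Final LEFT:  [golf, alpha, golf, golf]
Final RIGHT: [echo, alpha, golf, golf]
i=0: BASE=charlie L=golf R=echo all differ -> CONFLICT
i=1: L=alpha R=alpha -> agree -> alpha
i=2: L=golf R=golf -> agree -> golf
i=3: L=golf R=golf -> agree -> golf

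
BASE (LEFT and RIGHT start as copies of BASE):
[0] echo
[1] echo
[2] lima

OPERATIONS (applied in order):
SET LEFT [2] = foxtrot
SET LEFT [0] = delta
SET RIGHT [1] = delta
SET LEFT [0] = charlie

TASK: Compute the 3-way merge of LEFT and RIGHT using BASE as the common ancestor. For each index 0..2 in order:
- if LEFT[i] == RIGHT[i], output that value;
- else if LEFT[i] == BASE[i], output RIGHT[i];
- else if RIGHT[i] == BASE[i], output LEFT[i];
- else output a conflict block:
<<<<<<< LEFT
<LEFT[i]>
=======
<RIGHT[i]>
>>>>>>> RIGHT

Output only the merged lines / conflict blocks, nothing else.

Answer: charlie
delta
foxtrot

Derivation:
Final LEFT:  [charlie, echo, foxtrot]
Final RIGHT: [echo, delta, lima]
i=0: L=charlie, R=echo=BASE -> take LEFT -> charlie
i=1: L=echo=BASE, R=delta -> take RIGHT -> delta
i=2: L=foxtrot, R=lima=BASE -> take LEFT -> foxtrot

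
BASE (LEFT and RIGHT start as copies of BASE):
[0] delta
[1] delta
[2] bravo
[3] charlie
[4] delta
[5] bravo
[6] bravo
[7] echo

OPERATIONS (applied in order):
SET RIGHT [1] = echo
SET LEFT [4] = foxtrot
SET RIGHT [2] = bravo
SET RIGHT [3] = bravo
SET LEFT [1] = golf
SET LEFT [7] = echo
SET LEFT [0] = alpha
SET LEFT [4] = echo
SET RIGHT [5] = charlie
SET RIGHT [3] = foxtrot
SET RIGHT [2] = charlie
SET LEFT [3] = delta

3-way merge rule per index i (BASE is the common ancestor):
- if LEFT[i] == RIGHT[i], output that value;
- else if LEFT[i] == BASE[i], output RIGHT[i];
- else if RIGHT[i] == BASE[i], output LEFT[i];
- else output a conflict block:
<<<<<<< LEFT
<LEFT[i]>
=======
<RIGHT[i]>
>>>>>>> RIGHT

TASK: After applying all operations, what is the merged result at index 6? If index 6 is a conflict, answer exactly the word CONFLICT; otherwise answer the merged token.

Answer: bravo

Derivation:
Final LEFT:  [alpha, golf, bravo, delta, echo, bravo, bravo, echo]
Final RIGHT: [delta, echo, charlie, foxtrot, delta, charlie, bravo, echo]
i=0: L=alpha, R=delta=BASE -> take LEFT -> alpha
i=1: BASE=delta L=golf R=echo all differ -> CONFLICT
i=2: L=bravo=BASE, R=charlie -> take RIGHT -> charlie
i=3: BASE=charlie L=delta R=foxtrot all differ -> CONFLICT
i=4: L=echo, R=delta=BASE -> take LEFT -> echo
i=5: L=bravo=BASE, R=charlie -> take RIGHT -> charlie
i=6: L=bravo R=bravo -> agree -> bravo
i=7: L=echo R=echo -> agree -> echo
Index 6 -> bravo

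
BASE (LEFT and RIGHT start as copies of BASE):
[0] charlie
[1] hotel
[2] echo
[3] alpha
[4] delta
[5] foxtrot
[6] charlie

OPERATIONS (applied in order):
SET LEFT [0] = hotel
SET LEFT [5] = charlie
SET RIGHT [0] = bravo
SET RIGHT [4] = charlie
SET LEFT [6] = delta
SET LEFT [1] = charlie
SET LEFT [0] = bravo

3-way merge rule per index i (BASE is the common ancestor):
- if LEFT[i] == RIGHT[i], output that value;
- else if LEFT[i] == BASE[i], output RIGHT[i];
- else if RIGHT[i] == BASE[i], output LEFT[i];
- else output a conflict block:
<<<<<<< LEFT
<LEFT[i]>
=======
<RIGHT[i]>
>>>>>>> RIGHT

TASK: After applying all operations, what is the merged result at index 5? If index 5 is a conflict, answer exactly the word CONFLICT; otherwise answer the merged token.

Answer: charlie

Derivation:
Final LEFT:  [bravo, charlie, echo, alpha, delta, charlie, delta]
Final RIGHT: [bravo, hotel, echo, alpha, charlie, foxtrot, charlie]
i=0: L=bravo R=bravo -> agree -> bravo
i=1: L=charlie, R=hotel=BASE -> take LEFT -> charlie
i=2: L=echo R=echo -> agree -> echo
i=3: L=alpha R=alpha -> agree -> alpha
i=4: L=delta=BASE, R=charlie -> take RIGHT -> charlie
i=5: L=charlie, R=foxtrot=BASE -> take LEFT -> charlie
i=6: L=delta, R=charlie=BASE -> take LEFT -> delta
Index 5 -> charlie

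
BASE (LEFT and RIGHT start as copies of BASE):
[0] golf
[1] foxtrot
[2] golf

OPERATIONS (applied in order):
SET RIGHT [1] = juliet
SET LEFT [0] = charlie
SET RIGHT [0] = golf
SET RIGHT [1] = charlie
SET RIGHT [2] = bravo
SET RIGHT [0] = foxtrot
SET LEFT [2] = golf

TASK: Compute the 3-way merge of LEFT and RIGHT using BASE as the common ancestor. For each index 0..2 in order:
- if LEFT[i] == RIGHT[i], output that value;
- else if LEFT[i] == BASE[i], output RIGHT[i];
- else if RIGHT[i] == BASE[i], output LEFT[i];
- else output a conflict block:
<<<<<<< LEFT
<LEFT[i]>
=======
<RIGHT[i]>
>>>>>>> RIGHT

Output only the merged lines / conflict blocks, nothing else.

Final LEFT:  [charlie, foxtrot, golf]
Final RIGHT: [foxtrot, charlie, bravo]
i=0: BASE=golf L=charlie R=foxtrot all differ -> CONFLICT
i=1: L=foxtrot=BASE, R=charlie -> take RIGHT -> charlie
i=2: L=golf=BASE, R=bravo -> take RIGHT -> bravo

Answer: <<<<<<< LEFT
charlie
=======
foxtrot
>>>>>>> RIGHT
charlie
bravo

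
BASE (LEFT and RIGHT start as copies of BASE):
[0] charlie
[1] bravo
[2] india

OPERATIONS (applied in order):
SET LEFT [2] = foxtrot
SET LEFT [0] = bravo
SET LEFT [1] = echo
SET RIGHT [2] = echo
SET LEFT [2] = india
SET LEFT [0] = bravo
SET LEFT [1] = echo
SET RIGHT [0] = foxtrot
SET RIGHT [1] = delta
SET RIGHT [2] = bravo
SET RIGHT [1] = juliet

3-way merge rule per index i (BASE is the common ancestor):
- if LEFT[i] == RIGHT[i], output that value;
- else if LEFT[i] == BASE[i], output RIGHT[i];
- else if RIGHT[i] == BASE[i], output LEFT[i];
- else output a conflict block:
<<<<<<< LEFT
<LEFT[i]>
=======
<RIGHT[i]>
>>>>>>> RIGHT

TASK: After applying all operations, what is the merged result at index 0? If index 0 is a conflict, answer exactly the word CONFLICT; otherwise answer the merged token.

Final LEFT:  [bravo, echo, india]
Final RIGHT: [foxtrot, juliet, bravo]
i=0: BASE=charlie L=bravo R=foxtrot all differ -> CONFLICT
i=1: BASE=bravo L=echo R=juliet all differ -> CONFLICT
i=2: L=india=BASE, R=bravo -> take RIGHT -> bravo
Index 0 -> CONFLICT

Answer: CONFLICT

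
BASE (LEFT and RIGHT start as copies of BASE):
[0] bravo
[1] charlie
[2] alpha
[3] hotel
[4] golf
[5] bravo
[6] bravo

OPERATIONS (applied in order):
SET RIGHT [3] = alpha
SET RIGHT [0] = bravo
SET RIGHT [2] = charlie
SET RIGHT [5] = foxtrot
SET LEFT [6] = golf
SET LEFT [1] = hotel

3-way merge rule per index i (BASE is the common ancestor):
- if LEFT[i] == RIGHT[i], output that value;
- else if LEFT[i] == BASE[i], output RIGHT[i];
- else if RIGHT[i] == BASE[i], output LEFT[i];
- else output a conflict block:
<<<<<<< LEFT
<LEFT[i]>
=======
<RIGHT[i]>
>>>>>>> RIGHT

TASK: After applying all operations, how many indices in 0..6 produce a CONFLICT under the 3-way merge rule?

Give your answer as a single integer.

Final LEFT:  [bravo, hotel, alpha, hotel, golf, bravo, golf]
Final RIGHT: [bravo, charlie, charlie, alpha, golf, foxtrot, bravo]
i=0: L=bravo R=bravo -> agree -> bravo
i=1: L=hotel, R=charlie=BASE -> take LEFT -> hotel
i=2: L=alpha=BASE, R=charlie -> take RIGHT -> charlie
i=3: L=hotel=BASE, R=alpha -> take RIGHT -> alpha
i=4: L=golf R=golf -> agree -> golf
i=5: L=bravo=BASE, R=foxtrot -> take RIGHT -> foxtrot
i=6: L=golf, R=bravo=BASE -> take LEFT -> golf
Conflict count: 0

Answer: 0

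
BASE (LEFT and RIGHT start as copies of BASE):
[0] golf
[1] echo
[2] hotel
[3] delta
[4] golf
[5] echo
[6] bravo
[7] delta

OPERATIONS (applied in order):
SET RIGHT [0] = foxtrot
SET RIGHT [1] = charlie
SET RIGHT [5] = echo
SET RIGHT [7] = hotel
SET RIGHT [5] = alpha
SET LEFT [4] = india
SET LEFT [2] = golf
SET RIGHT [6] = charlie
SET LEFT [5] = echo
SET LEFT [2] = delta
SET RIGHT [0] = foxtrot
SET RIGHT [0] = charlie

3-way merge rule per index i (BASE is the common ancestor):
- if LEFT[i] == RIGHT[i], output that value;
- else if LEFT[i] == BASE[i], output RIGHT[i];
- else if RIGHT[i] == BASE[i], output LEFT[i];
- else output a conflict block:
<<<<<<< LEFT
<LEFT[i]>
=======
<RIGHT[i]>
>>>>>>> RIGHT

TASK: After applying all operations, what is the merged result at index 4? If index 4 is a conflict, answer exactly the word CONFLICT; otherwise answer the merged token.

Answer: india

Derivation:
Final LEFT:  [golf, echo, delta, delta, india, echo, bravo, delta]
Final RIGHT: [charlie, charlie, hotel, delta, golf, alpha, charlie, hotel]
i=0: L=golf=BASE, R=charlie -> take RIGHT -> charlie
i=1: L=echo=BASE, R=charlie -> take RIGHT -> charlie
i=2: L=delta, R=hotel=BASE -> take LEFT -> delta
i=3: L=delta R=delta -> agree -> delta
i=4: L=india, R=golf=BASE -> take LEFT -> india
i=5: L=echo=BASE, R=alpha -> take RIGHT -> alpha
i=6: L=bravo=BASE, R=charlie -> take RIGHT -> charlie
i=7: L=delta=BASE, R=hotel -> take RIGHT -> hotel
Index 4 -> india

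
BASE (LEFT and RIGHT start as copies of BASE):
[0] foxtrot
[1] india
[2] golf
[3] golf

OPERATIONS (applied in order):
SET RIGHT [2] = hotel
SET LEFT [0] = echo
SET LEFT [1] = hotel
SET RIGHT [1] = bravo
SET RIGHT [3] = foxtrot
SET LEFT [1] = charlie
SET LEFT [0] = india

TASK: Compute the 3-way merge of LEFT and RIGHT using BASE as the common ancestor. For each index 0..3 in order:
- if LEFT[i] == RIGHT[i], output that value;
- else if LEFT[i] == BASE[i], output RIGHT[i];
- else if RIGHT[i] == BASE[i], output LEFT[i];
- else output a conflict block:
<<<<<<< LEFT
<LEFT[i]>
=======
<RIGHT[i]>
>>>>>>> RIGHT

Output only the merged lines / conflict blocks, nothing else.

Final LEFT:  [india, charlie, golf, golf]
Final RIGHT: [foxtrot, bravo, hotel, foxtrot]
i=0: L=india, R=foxtrot=BASE -> take LEFT -> india
i=1: BASE=india L=charlie R=bravo all differ -> CONFLICT
i=2: L=golf=BASE, R=hotel -> take RIGHT -> hotel
i=3: L=golf=BASE, R=foxtrot -> take RIGHT -> foxtrot

Answer: india
<<<<<<< LEFT
charlie
=======
bravo
>>>>>>> RIGHT
hotel
foxtrot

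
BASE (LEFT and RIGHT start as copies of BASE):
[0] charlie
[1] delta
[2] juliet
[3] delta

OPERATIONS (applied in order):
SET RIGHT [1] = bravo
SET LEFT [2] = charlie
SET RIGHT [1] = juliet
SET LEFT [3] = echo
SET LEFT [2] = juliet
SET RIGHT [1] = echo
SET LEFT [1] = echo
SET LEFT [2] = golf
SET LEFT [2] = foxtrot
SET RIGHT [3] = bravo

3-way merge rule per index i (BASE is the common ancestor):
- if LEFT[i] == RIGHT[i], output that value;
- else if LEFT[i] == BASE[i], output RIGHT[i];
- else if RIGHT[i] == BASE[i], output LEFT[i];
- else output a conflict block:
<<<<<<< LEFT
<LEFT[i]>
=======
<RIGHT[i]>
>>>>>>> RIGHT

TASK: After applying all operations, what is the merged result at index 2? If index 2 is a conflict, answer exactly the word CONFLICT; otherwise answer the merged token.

Final LEFT:  [charlie, echo, foxtrot, echo]
Final RIGHT: [charlie, echo, juliet, bravo]
i=0: L=charlie R=charlie -> agree -> charlie
i=1: L=echo R=echo -> agree -> echo
i=2: L=foxtrot, R=juliet=BASE -> take LEFT -> foxtrot
i=3: BASE=delta L=echo R=bravo all differ -> CONFLICT
Index 2 -> foxtrot

Answer: foxtrot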